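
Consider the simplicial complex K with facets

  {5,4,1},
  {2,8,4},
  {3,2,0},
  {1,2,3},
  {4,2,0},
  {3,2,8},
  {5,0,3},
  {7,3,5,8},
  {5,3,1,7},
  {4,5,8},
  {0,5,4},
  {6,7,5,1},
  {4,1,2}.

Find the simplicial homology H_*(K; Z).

Order the vertices as 0 < 1 < 2 < 3 < 4 < 5 < 6 < 7 < 8. Listing each simplex with vertices in this order, K has dimension 3 with simplices:

  0-simplices (9): [0], [1], [2], [3], [4], [5], [6], [7], [8]
  1-simplices (23): [0,2], [0,3], [0,4], [0,5], [1,2], [1,3], [1,4], [1,5], [1,6], [1,7], [2,3], [2,4], [2,8], [3,5], [3,7], [3,8], [4,5], [4,8], [5,6], [5,7], [5,8], [6,7], [7,8]
  2-simplices (20): (20 of them)
  3-simplices (3): [1,3,5,7], [1,5,6,7], [3,5,7,8]

giving chain groups C_0 ≅ Z^9, C_1 ≅ Z^23, C_2 ≅ Z^20, C_3 ≅ Z^3.

The boundary map ∂_1: C_1 → C_0 is given by ∂[p,q] = [q] − [p].
As a 9×23 matrix over Z this has rank 8, with invariant factors (1,1,1,1,1,1,1,1).

The boundary map ∂_2: C_2 → C_1 acts by ∂[p,q,r] = [q,r] − [p,r] + [p,q]. For instance
  ∂[1,3,5] = [3,5] − [1,5] + [1,3],
  ∂[3,5,7] = [5,7] − [3,7] + [3,5].
This gives a 23×20 integer matrix of rank 15; reducing to Smith normal form yields diagonal entries (1,1,1,1,1,1,1,1,1,1,1,1,1,1,1).

∂_3: C_3 → C_2 sends each 3-simplex σ to the alternating sum Σ_i (−1)^i (σ with its i-th vertex removed). For instance
  ∂[1,3,5,7] = [3,5,7] − [1,5,7] + [1,3,7] − [1,3,5],
  ∂[3,5,7,8] = [5,7,8] − [3,7,8] + [3,5,8] − [3,5,7].
The 20×3 boundary matrix has rank 3 and Smith normal form diag(1,1,1).

Reading off H_k = ker ∂_k / im ∂_{k+1}:

  H_0: rank C_0 − rank ∂_1 = 9 − 8 = 1, and the invariant factors of ∂_1 are all 1, so H_0 = Z.
  H_1: rank ker ∂_1 − rank ∂_2 = (23 − 8) − 15 = 0, and the invariant factors of ∂_2 are all 1, so H_1 = 0.
  H_2: rank ker ∂_2 − rank ∂_3 = (20 − 15) − 3 = 2, and the invariant factors of ∂_3 are all 1, so H_2 = Z^2.
  H_3: rank ker ∂_3 − rank ∂_4 = (3 − 3) − 0 = 0, and there is no ∂_4, so H_3 = 0.

As a check, the Euler characteristic is 9 − 23 + 20 − 3 = 3, which agrees with 1 − 0 + 2 − 0 = 3.

H_0 ≅ Z,  H_1 = 0,  H_2 ≅ Z^2,  H_3 = 0.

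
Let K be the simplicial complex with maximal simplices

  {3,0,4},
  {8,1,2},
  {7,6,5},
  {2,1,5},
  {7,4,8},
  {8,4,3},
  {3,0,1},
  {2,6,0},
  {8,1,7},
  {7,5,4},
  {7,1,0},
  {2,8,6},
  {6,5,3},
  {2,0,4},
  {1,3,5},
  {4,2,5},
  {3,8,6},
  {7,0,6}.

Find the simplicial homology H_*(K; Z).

We work with the vertex ordering 0 < 1 < 2 < 3 < 4 < 5 < 6 < 7 < 8. The simplices of K, each written with vertices in increasing order, are:

  0-simplices (9): [0], [1], [2], [3], [4], [5], [6], [7], [8]
  1-simplices (27): (27 of them)
  2-simplices (18): [0,1,3], [0,1,7], [0,2,4], [0,2,6], [0,3,4], [0,6,7], [1,2,5], [1,2,8], [1,3,5], [1,7,8], [2,4,5], [2,6,8], [3,4,8], [3,5,6], [3,6,8], [4,5,7], [4,7,8], [5,6,7]

Hence C_0 ≅ Z^9, C_1 ≅ Z^27, C_2 ≅ Z^18.

The boundary map ∂_1: C_1 → C_0 maps an edge to its endpoints' difference, ∂[p,q] = q − p.
The 9×27 boundary matrix has rank 8 and Smith normal form diag(1,1,1,1,1,1,1,1).

∂_2: C_2 → C_1 acts by ∂[p,q,r] = [q,r] − [p,r] + [p,q]. For instance
  ∂[0,2,4] = [2,4] − [0,4] + [0,2],
  ∂[1,7,8] = [7,8] − [1,8] + [1,7].
The resulting 27×18 matrix has rank 17, and its Smith normal form has invariant factors (1,1,1,1,1,1,1,1,1,1,1,1,1,1,1,1,1).

Now H_k = ker ∂_k / im ∂_{k+1}, so:

  H_0: rank C_0 − rank ∂_1 = 9 − 8 = 1, and the invariant factors of ∂_1 are all 1, so H_0 = Z.
  H_1: rank ker ∂_1 − rank ∂_2 = (27 − 8) − 17 = 2, and the invariant factors of ∂_2 are all 1, so H_1 = Z^2.
  H_2: rank ker ∂_2 − rank ∂_3 = (18 − 17) − 0 = 1, and there is no ∂_3, so H_2 = Z.

As a check, the Euler characteristic is 9 − 27 + 18 = 0, which agrees with 1 − 2 + 1 = 0.

H_0 = Z,  H_1 = Z^2,  H_2 = Z.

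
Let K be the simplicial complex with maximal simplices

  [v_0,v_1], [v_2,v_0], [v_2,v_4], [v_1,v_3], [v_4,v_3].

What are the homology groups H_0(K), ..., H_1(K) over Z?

H_0 = Z,  H_1 = Z.

K has 5 vertices, 5 edges.
rank ∂_0 = 0, rank ∂_1 = 4 ⇒ b_0 = 5 − 0 − 4 = 1; all invariant factors of ∂_1 are 1 so no torsion. So H_0 = Z.
rank ∂_1 = 4, rank ∂_2 = 0 ⇒ b_1 = 5 − 4 − 0 = 1. So H_1 = Z.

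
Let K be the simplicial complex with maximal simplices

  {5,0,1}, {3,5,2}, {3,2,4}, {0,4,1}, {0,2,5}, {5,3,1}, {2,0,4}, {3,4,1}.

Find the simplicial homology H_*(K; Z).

Fix the vertex order 0 < 1 < 2 < 3 < 4 < 5 and write every simplex with vertices in increasing order. Then dim K = 2 and the simplices of K are:

  0-simplices (6): [0], [1], [2], [3], [4], [5]
  1-simplices (12): [0,1], [0,2], [0,4], [0,5], [1,3], [1,4], [1,5], [2,3], [2,4], [2,5], [3,4], [3,5]
  2-simplices (8): [0,1,4], [0,1,5], [0,2,4], [0,2,5], [1,3,4], [1,3,5], [2,3,4], [2,3,5]

so the chain groups are C_0 ≅ Z^6, C_1 ≅ Z^12, C_2 ≅ Z^8.

∂_1: C_1 → C_0 sends each edge [p,q] (with p < q) to q − p. For instance
  ∂[3,5] = [5] − [3].
This gives a 6×12 integer matrix of rank 5; reducing to Smith normal form yields diagonal entries (1,1,1,1,1).

Boundary ∂_2: C_2 → C_1 acts by ∂[p,q,r] = [q,r] − [p,r] + [p,q]. For instance
  ∂[0,1,4] = [1,4] − [0,4] + [0,1],
  ∂[1,3,4] = [3,4] − [1,4] + [1,3].
This gives a 12×8 integer matrix of rank 7; reducing to Smith normal form yields diagonal entries (1,1,1,1,1,1,1).

Now H_k = ker ∂_k / im ∂_{k+1}, so:

  H_0: rank C_0 − rank ∂_1 = 6 − 5 = 1, and the invariant factors of ∂_1 are all 1, so H_0 = Z.
  H_1: rank ker ∂_1 − rank ∂_2 = (12 − 5) − 7 = 0, and the invariant factors of ∂_2 are all 1, so H_1 = 0.
  H_2: rank ker ∂_2 − rank ∂_3 = (8 − 7) − 0 = 1, and there is no ∂_3, so H_2 = Z.

(K is a triangulation of the 2-sphere S^2.)

H_0 = Z,  H_1 = 0,  H_2 = Z.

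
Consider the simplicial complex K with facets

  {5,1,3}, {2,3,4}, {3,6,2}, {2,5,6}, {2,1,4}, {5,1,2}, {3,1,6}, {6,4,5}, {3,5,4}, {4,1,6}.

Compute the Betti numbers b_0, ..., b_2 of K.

b_0 = 1, b_1 = 0, b_2 = 0.

We work with the vertex ordering 1 < 2 < 3 < 4 < 5 < 6. The simplices of K, each written with vertices in increasing order, are:

  0-simplices (6): [1], [2], [3], [4], [5], [6]
  1-simplices (15): [1,2], [1,3], [1,4], [1,5], [1,6], [2,3], [2,4], [2,5], [2,6], [3,4], [3,5], [3,6], [4,5], [4,6], [5,6]
  2-simplices (10): [1,2,4], [1,2,5], [1,3,5], [1,3,6], [1,4,6], [2,3,4], [2,3,6], [2,5,6], [3,4,5], [4,5,6]

Hence C_0 ≅ Z^6, C_1 ≅ Z^15, C_2 ≅ Z^10.

∂_1: C_1 → C_0 maps an edge to its endpoints' difference, ∂[p,q] = q − p. For instance
  ∂[4,5] = [5] − [4].
This gives a 6×15 integer matrix of rank 5; reducing to Smith normal form yields diagonal entries (1,1,1,1,1).

Boundary ∂_2: C_2 → C_1 sends each 2-simplex [p,q,r] to [q,r] − [p,r] + [p,q]. For instance
  ∂[2,3,6] = [3,6] − [2,6] + [2,3],
  ∂[2,3,4] = [3,4] − [2,4] + [2,3].
This gives a 15×10 integer matrix of rank 10; reducing to Smith normal form yields diagonal entries (1,1,1,1,1,1,1,1,1,2).

Reading off H_k = ker ∂_k / im ∂_{k+1}:

  H_0: rank C_0 − rank ∂_1 = 6 − 5 = 1, and the invariant factors of ∂_1 are all 1, so H_0 ≅ Z.
  H_1: rank ker ∂_1 − rank ∂_2 = (15 − 5) − 10 = 0, and ∂_2 has invariant factor 2 > 1, so H_1 ≅ Z/2.
  H_2: rank ker ∂_2 − rank ∂_3 = (10 − 10) − 0 = 0, and there is no ∂_3, so H_2 ≅ 0.

Hence the Betti numbers are b_0 = 1, b_1 = 0, b_2 = 0.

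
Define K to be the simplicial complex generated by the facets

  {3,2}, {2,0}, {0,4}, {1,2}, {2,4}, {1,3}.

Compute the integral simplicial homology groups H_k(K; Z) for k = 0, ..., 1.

We work with the vertex ordering 0 < 1 < 2 < 3 < 4. The simplices of K, each written with vertices in increasing order, are:

  0-simplices (5): [0], [1], [2], [3], [4]
  1-simplices (6): [0,2], [0,4], [1,2], [1,3], [2,3], [2,4]

so the chain groups are C_0 ≅ Z^5, C_1 ≅ Z^6.

The boundary map ∂_1: C_1 → C_0 maps an edge to its endpoints' difference, ∂[p,q] = q − p. For instance
  ∂[0,2] = [2] − [0].
The 5×6 boundary matrix has rank 4 and Smith normal form diag(1,1,1,1).

From H_k ≅ ker(∂_k) / im(∂_{k+1}) we obtain:

  H_0: rank C_0 − rank ∂_1 = 5 − 4 = 1, and the invariant factors of ∂_1 are all 1, so H_0 ≅ Z.
  H_1: rank ker ∂_1 − rank ∂_2 = (6 − 4) − 0 = 2, and there is no ∂_2, so H_1 ≅ Z^2.

H_0 = Z,  H_1 = Z^2.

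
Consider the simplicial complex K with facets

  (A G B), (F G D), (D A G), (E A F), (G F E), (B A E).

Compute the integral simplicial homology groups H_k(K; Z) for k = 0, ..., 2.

H_0 ≅ Z,  H_1 ≅ Z,  H_2 = 0.

We work with the vertex ordering A < B < D < E < F < G. The simplices of K, each written with vertices in increasing order, are:

  0-simplices (6): A, B, D, E, F, G
  1-simplices (12): AB, AD, AE, AF, AG, BE, BG, DF, DG, EF, EG, FG
  2-simplices (6): ABE, ABG, ADG, AEF, DFG, EFG

so the chain groups are C_0 ≅ Z^6, C_1 ≅ Z^12, C_2 ≅ Z^6.

Boundary ∂_1: C_1 → C_0 is given by ∂[p,q] = [q] − [p].
As a 6×12 matrix over Z this has rank 5, with invariant factors (1,1,1,1,1).

Boundary ∂_2: C_2 → C_1 maps a triangle to the signed sum of its edges. For instance
  ∂DFG = FG − DG + DF,
  ∂AEF = EF − AF + AE.
The resulting 12×6 matrix has rank 6, and its Smith normal form has invariant factors (1,1,1,1,1,1).

Now H_k = ker ∂_k / im ∂_{k+1}, so:

  H_0: rank C_0 − rank ∂_1 = 6 − 5 = 1, and the invariant factors of ∂_1 are all 1, so H_0 ≅ Z.
  H_1: rank ker ∂_1 − rank ∂_2 = (12 − 5) − 6 = 1, and the invariant factors of ∂_2 are all 1, so H_1 ≅ Z.
  H_2: rank ker ∂_2 − rank ∂_3 = (6 − 6) − 0 = 0, and there is no ∂_3, so H_2 ≅ 0.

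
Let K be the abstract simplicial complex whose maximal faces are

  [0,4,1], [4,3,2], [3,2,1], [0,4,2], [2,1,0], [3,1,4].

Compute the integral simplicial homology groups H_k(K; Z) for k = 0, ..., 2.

H_0 = Z,  H_1 = 0,  H_2 = Z.

Take the total order 0 < 1 < 2 < 3 < 4 on the vertex set. Then K (dimension 2) consists of the simplices:

  0-simplices (5): [0], [1], [2], [3], [4]
  1-simplices (9): [0,1], [0,2], [0,4], [1,2], [1,3], [1,4], [2,3], [2,4], [3,4]
  2-simplices (6): [0,1,2], [0,1,4], [0,2,4], [1,2,3], [1,3,4], [2,3,4]

giving chain groups C_0 ≅ Z^5, C_1 ≅ Z^9, C_2 ≅ Z^6.

Boundary ∂_1: C_1 → C_0 is given by ∂[p,q] = [q] − [p].
The resulting 5×9 matrix has rank 4, and its Smith normal form has invariant factors (1,1,1,1).

∂_2: C_2 → C_1 sends each 2-simplex [p,q,r] to [q,r] − [p,r] + [p,q]. For instance
  ∂[1,2,3] = [2,3] − [1,3] + [1,2],
  ∂[0,2,4] = [2,4] − [0,4] + [0,2].
This gives a 9×6 integer matrix of rank 5; reducing to Smith normal form yields diagonal entries (1,1,1,1,1).

Computing H_k = (kernel of ∂_k) / (image of ∂_{k+1}):

  H_0: rank C_0 − rank ∂_1 = 5 − 4 = 1, and the invariant factors of ∂_1 are all 1, so H_0 = Z.
  H_1: rank ker ∂_1 − rank ∂_2 = (9 − 4) − 5 = 0, and the invariant factors of ∂_2 are all 1, so H_1 = 0.
  H_2: rank ker ∂_2 − rank ∂_3 = (6 − 5) − 0 = 1, and there is no ∂_3, so H_2 = Z.

As a check, the Euler characteristic is 5 − 9 + 6 = 2, which agrees with 1 − 0 + 1 = 2.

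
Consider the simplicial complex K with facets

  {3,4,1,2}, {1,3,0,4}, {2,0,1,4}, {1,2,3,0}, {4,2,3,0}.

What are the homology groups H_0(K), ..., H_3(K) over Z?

Take the total order 0 < 1 < 2 < 3 < 4 on the vertex set. Then K (dimension 3) consists of the simplices:

  0-simplices (5): [0], [1], [2], [3], [4]
  1-simplices (10): [0,1], [0,2], [0,3], [0,4], [1,2], [1,3], [1,4], [2,3], [2,4], [3,4]
  2-simplices (10): [0,1,2], [0,1,3], [0,1,4], [0,2,3], [0,2,4], [0,3,4], [1,2,3], [1,2,4], [1,3,4], [2,3,4]
  3-simplices (5): [0,1,2,3], [0,1,2,4], [0,1,3,4], [0,2,3,4], [1,2,3,4]

so the chain groups are C_0 ≅ Z^5, C_1 ≅ Z^10, C_2 ≅ Z^10, C_3 ≅ Z^5.

The boundary map ∂_1: C_1 → C_0 sends each edge [p,q] (with p < q) to q − p. For instance
  ∂[1,2] = [2] − [1].
This gives a 5×10 integer matrix of rank 4; reducing to Smith normal form yields diagonal entries (1,1,1,1).

Boundary ∂_2: C_2 → C_1 sends each 2-simplex [p,q,r] to [q,r] − [p,r] + [p,q]. For instance
  ∂[2,3,4] = [3,4] − [2,4] + [2,3],
  ∂[0,1,4] = [1,4] − [0,4] + [0,1].
The resulting 10×10 matrix has rank 6, and its Smith normal form has invariant factors (1,1,1,1,1,1).

∂_3: C_3 → C_2 sends each 3-simplex σ to the alternating sum Σ_i (−1)^i (σ with its i-th vertex removed). For instance
  ∂[0,1,3,4] = [1,3,4] − [0,3,4] + [0,1,4] − [0,1,3],
  ∂[1,2,3,4] = [2,3,4] − [1,3,4] + [1,2,4] − [1,2,3].
The resulting 10×5 matrix has rank 4, and its Smith normal form has invariant factors (1,1,1,1).

From H_k ≅ ker(∂_k) / im(∂_{k+1}) we obtain:

  H_0: rank C_0 − rank ∂_1 = 5 − 4 = 1, and the invariant factors of ∂_1 are all 1, so H_0 = Z.
  H_1: rank ker ∂_1 − rank ∂_2 = (10 − 4) − 6 = 0, and the invariant factors of ∂_2 are all 1, so H_1 = 0.
  H_2: rank ker ∂_2 − rank ∂_3 = (10 − 6) − 4 = 0, and the invariant factors of ∂_3 are all 1, so H_2 = 0.
  H_3: rank ker ∂_3 − rank ∂_4 = (5 − 4) − 0 = 1, and there is no ∂_4, so H_3 = Z.

As a check, the Euler characteristic is 5 − 10 + 10 − 5 = 0, which agrees with 1 − 0 + 0 − 1 = 0.
(K is a triangulation of the 3-sphere S^3.)

H_0 ≅ Z,  H_1 = 0,  H_2 = 0,  H_3 ≅ Z.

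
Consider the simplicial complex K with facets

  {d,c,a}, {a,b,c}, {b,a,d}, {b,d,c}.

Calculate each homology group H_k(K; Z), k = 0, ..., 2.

We work with the vertex ordering a < b < c < d. The simplices of K, each written with vertices in increasing order, are:

  0-simplices (4): a, b, c, d
  1-simplices (6): ab, ac, ad, bc, bd, cd
  2-simplices (4): abc, abd, acd, bcd

so the chain groups are C_0 ≅ Z^4, C_1 ≅ Z^6, C_2 ≅ Z^4.

Boundary ∂_1: C_1 → C_0 maps an edge to its endpoints' difference, ∂[p,q] = q − p. For instance
  ∂ad = d − a.
As a 4×6 matrix over Z this has rank 3, with invariant factors (1,1,1).

The boundary map ∂_2: C_2 → C_1 sends each 2-simplex [p,q,r] to [q,r] − [p,r] + [p,q]. For instance
  ∂abc = bc − ac + ab,
  ∂acd = cd − ad + ac.
The resulting 6×4 matrix has rank 3, and its Smith normal form has invariant factors (1,1,1).

Now H_k = ker ∂_k / im ∂_{k+1}, so:

  H_0: rank C_0 − rank ∂_1 = 4 − 3 = 1, and the invariant factors of ∂_1 are all 1, so H_0 = Z.
  H_1: rank ker ∂_1 − rank ∂_2 = (6 − 3) − 3 = 0, and the invariant factors of ∂_2 are all 1, so H_1 = 0.
  H_2: rank ker ∂_2 − rank ∂_3 = (4 − 3) − 0 = 1, and there is no ∂_3, so H_2 = Z.

H_0 ≅ Z,  H_1 = 0,  H_2 ≅ Z.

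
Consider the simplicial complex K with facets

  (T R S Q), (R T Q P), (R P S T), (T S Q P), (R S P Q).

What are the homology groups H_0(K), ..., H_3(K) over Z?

H_0 ≅ Z,  H_1 = 0,  H_2 = 0,  H_3 ≅ Z.

Take the total order P < Q < R < S < T on the vertex set. Then K (dimension 3) consists of the simplices:

  0-simplices (5): P, Q, R, S, T
  1-simplices (10): PQ, PR, PS, PT, QR, QS, QT, RS, RT, ST
  2-simplices (10): PQR, PQS, PQT, PRS, PRT, PST, QRS, QRT, QST, RST
  3-simplices (5): PQRS, PQRT, PQST, PRST, QRST

giving chain groups C_0 ≅ Z^5, C_1 ≅ Z^10, C_2 ≅ Z^10, C_3 ≅ Z^5.

Boundary ∂_1: C_1 → C_0 sends each edge [p,q] (with p < q) to q − p. For instance
  ∂QS = S − Q.
The resulting 5×10 matrix has rank 4, and its Smith normal form has invariant factors (1,1,1,1).

The boundary map ∂_2: C_2 → C_1 acts by ∂[p,q,r] = [q,r] − [p,r] + [p,q]. For instance
  ∂QST = ST − QT + QS,
  ∂PQR = QR − PR + PQ.
The 10×10 boundary matrix has rank 6 and Smith normal form diag(1,1,1,1,1,1).

Boundary ∂_3: C_3 → C_2 sends each 3-simplex σ to the alternating sum Σ_i (−1)^i (σ with its i-th vertex removed). For instance
  ∂PQRS = QRS − PRS + PQS − PQR,
  ∂QRST = RST − QST + QRT − QRS.
As a 10×5 matrix over Z this has rank 4, with invariant factors (1,1,1,1).

Computing H_k = (kernel of ∂_k) / (image of ∂_{k+1}):

  H_0: rank C_0 − rank ∂_1 = 5 − 4 = 1, and the invariant factors of ∂_1 are all 1, so H_0 ≅ Z.
  H_1: rank ker ∂_1 − rank ∂_2 = (10 − 4) − 6 = 0, and the invariant factors of ∂_2 are all 1, so H_1 ≅ 0.
  H_2: rank ker ∂_2 − rank ∂_3 = (10 − 6) − 4 = 0, and the invariant factors of ∂_3 are all 1, so H_2 ≅ 0.
  H_3: rank ker ∂_3 − rank ∂_4 = (5 − 4) − 0 = 1, and there is no ∂_4, so H_3 ≅ Z.

(K is a triangulation of the 3-sphere S^3.)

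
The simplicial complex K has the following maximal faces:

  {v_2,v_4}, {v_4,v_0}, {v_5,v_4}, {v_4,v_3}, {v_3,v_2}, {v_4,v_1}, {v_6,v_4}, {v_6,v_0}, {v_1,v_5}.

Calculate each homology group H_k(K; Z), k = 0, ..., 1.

We work with the vertex ordering v_0 < v_1 < v_2 < v_3 < v_4 < v_5 < v_6. The simplices of K, each written with vertices in increasing order, are:

  0-simplices (7): [v_0], [v_1], [v_2], [v_3], [v_4], [v_5], [v_6]
  1-simplices (9): [v_0,v_4], [v_0,v_6], [v_1,v_4], [v_1,v_5], [v_2,v_3], [v_2,v_4], [v_3,v_4], [v_4,v_5], [v_4,v_6]

Hence C_0 ≅ Z^7, C_1 ≅ Z^9.

Boundary ∂_1: C_1 → C_0 is given by ∂[p,q] = [q] − [p]. For instance
  ∂[v_1,v_5] = [v_5] − [v_1].
The resulting 7×9 matrix has rank 6, and its Smith normal form has invariant factors (1,1,1,1,1,1).

From H_k ≅ ker(∂_k) / im(∂_{k+1}) we obtain:

  H_0: rank C_0 − rank ∂_1 = 7 − 6 = 1, and the invariant factors of ∂_1 are all 1, so H_0 = Z.
  H_1: rank ker ∂_1 − rank ∂_2 = (9 − 6) − 0 = 3, and there is no ∂_2, so H_1 = Z^3.

As a check, the Euler characteristic is 7 − 9 = -2, which agrees with 1 − 3 = -2.
(K is a triangulation of a wedge of 3 circles.)

H_0 = Z,  H_1 = Z^3.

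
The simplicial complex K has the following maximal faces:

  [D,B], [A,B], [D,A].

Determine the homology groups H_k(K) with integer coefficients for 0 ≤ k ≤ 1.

We work with the vertex ordering A < B < D. The simplices of K, each written with vertices in increasing order, are:

  0-simplices (3): A, B, D
  1-simplices (3): AB, AD, BD

giving chain groups C_0 ≅ Z^3, C_1 ≅ Z^3.

Boundary ∂_1: C_1 → C_0 maps an edge to its endpoints' difference, ∂[p,q] = q − p. For instance
  ∂AB = B − A.
The 3×3 boundary matrix has rank 2 and Smith normal form diag(1,1).

From H_k ≅ ker(∂_k) / im(∂_{k+1}) we obtain:

  H_0: rank C_0 − rank ∂_1 = 3 − 2 = 1, and the invariant factors of ∂_1 are all 1, so H_0 ≅ Z.
  H_1: rank ker ∂_1 − rank ∂_2 = (3 − 2) − 0 = 1, and there is no ∂_2, so H_1 ≅ Z.

H_0 ≅ Z,  H_1 ≅ Z.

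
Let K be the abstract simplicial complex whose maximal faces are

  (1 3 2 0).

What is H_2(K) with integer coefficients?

We work with the vertex ordering 0 < 1 < 2 < 3. The simplices of K, each written with vertices in increasing order, are:

  0-simplices (4): [0], [1], [2], [3]
  1-simplices (6): [0,1], [0,2], [0,3], [1,2], [1,3], [2,3]
  2-simplices (4): [0,1,2], [0,1,3], [0,2,3], [1,2,3]
  3-simplices (1): [0,1,2,3]

Hence C_0 ≅ Z^4, C_1 ≅ Z^6, C_2 ≅ Z^4, C_3 ≅ Z^1.

Boundary ∂_1: C_1 → C_0 maps an edge to its endpoints' difference, ∂[p,q] = q − p.
The 4×6 boundary matrix has rank 3 and Smith normal form diag(1,1,1).

Boundary ∂_2: C_2 → C_1 maps a triangle to the signed sum of its edges. For instance
  ∂[0,1,2] = [1,2] − [0,2] + [0,1],
  ∂[0,2,3] = [2,3] − [0,3] + [0,2].
The 6×4 boundary matrix has rank 3 and Smith normal form diag(1,1,1).

The boundary map ∂_3: C_3 → C_2 sends each 3-simplex σ to the alternating sum Σ_i (−1)^i (σ with its i-th vertex removed). For instance
  ∂[0,1,2,3] = [1,2,3] − [0,2,3] + [0,1,3] − [0,1,2].
This gives a 4×1 integer matrix of rank 1; reducing to Smith normal form yields diagonal entries (1).

From H_k ≅ ker(∂_k) / im(∂_{k+1}) we obtain:

  H_2: rank ker ∂_2 − rank ∂_3 = (4 − 3) − 1 = 0, and the invariant factors of ∂_3 are all 1, so H_2 = 0.

H_2 = 0.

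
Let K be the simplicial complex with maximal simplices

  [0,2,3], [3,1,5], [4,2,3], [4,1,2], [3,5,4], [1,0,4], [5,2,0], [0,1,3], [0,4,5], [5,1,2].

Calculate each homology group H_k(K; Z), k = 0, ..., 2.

H_0 ≅ Z,  H_1 ≅ Z_2,  H_2 = 0.

Take the total order 0 < 1 < 2 < 3 < 4 < 5 on the vertex set. Then K (dimension 2) consists of the simplices:

  0-simplices (6): [0], [1], [2], [3], [4], [5]
  1-simplices (15): [0,1], [0,2], [0,3], [0,4], [0,5], [1,2], [1,3], [1,4], [1,5], [2,3], [2,4], [2,5], [3,4], [3,5], [4,5]
  2-simplices (10): [0,1,3], [0,1,4], [0,2,3], [0,2,5], [0,4,5], [1,2,4], [1,2,5], [1,3,5], [2,3,4], [3,4,5]

so the chain groups are C_0 ≅ Z^6, C_1 ≅ Z^15, C_2 ≅ Z^10.

The boundary map ∂_1: C_1 → C_0 sends each edge [p,q] (with p < q) to q − p. For instance
  ∂[0,3] = [3] − [0].
The resulting 6×15 matrix has rank 5, and its Smith normal form has invariant factors (1,1,1,1,1).

∂_2: C_2 → C_1 maps a triangle to the signed sum of its edges. For instance
  ∂[0,4,5] = [4,5] − [0,5] + [0,4],
  ∂[1,2,5] = [2,5] − [1,5] + [1,2].
The 15×10 boundary matrix has rank 10 and Smith normal form diag(1,1,1,1,1,1,1,1,1,2).

Reading off H_k = ker ∂_k / im ∂_{k+1}:

  H_0: rank C_0 − rank ∂_1 = 6 − 5 = 1, and the invariant factors of ∂_1 are all 1, so H_0 = Z.
  H_1: rank ker ∂_1 − rank ∂_2 = (15 − 5) − 10 = 0, and ∂_2 has invariant factor 2 > 1, so H_1 = Z_2.
  H_2: rank ker ∂_2 − rank ∂_3 = (10 − 10) − 0 = 0, and there is no ∂_3, so H_2 = 0.

As a check, the Euler characteristic is 6 − 15 + 10 = 1, which agrees with 1 − 0 + 0 = 1.
(K is a triangulation of the real projective plane RP^2.)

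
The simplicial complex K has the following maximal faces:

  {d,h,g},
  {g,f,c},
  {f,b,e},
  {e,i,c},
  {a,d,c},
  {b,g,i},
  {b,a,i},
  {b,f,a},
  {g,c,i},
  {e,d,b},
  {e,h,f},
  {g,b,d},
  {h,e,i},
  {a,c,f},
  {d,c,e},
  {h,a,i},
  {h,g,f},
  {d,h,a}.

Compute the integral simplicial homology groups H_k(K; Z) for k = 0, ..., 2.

Take the total order a < b < c < d < e < f < g < h < i on the vertex set. Then K (dimension 2) consists of the simplices:

  0-simplices (9): a, b, c, d, e, f, g, h, i
  1-simplices (27): ab, ac, ad, af, ah, ai, bd, be, bf, bg, bi, cd, ce, cf, cg, ci, de, dg, dh, ef, eh, ei, fg, fh, gh, gi, hi
  2-simplices (18): abf, abi, acd, acf, adh, ahi, bde, bdg, bef, bgi, cde, cei, cfg, cgi, dgh, efh, ehi, fgh

giving chain groups C_0 ≅ Z^9, C_1 ≅ Z^27, C_2 ≅ Z^18.

The boundary map ∂_1: C_1 → C_0 maps an edge to its endpoints' difference, ∂[p,q] = q − p. For instance
  ∂bg = g − b.
This gives a 9×27 integer matrix of rank 8; reducing to Smith normal form yields diagonal entries (1,1,1,1,1,1,1,1).

The boundary map ∂_2: C_2 → C_1 acts by ∂[p,q,r] = [q,r] − [p,r] + [p,q]. For instance
  ∂ahi = hi − ai + ah,
  ∂cei = ei − ci + ce.
As a 27×18 matrix over Z this has rank 17, with invariant factors (1,1,1,1,1,1,1,1,1,1,1,1,1,1,1,1,1).

Computing H_k = (kernel of ∂_k) / (image of ∂_{k+1}):

  H_0: rank C_0 − rank ∂_1 = 9 − 8 = 1, and the invariant factors of ∂_1 are all 1, so H_0 = Z.
  H_1: rank ker ∂_1 − rank ∂_2 = (27 − 8) − 17 = 2, and the invariant factors of ∂_2 are all 1, so H_1 = Z^2.
  H_2: rank ker ∂_2 − rank ∂_3 = (18 − 17) − 0 = 1, and there is no ∂_3, so H_2 = Z.

H_0 ≅ Z,  H_1 ≅ Z^2,  H_2 ≅ Z.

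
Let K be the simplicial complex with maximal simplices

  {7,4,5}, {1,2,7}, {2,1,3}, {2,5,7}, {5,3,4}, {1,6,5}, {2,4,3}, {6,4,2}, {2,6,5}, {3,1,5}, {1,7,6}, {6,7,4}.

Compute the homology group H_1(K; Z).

Fix the vertex order 1 < 2 < 3 < 4 < 5 < 6 < 7 and write every simplex with vertices in increasing order. Then dim K = 2 and the simplices of K are:

  0-simplices (7): [1], [2], [3], [4], [5], [6], [7]
  1-simplices (18): [1,2], [1,3], [1,5], [1,6], [1,7], [2,3], [2,4], [2,5], [2,6], [2,7], [3,4], [3,5], [4,5], [4,6], [4,7], [5,6], [5,7], [6,7]
  2-simplices (12): [1,2,3], [1,2,7], [1,3,5], [1,5,6], [1,6,7], [2,3,4], [2,4,6], [2,5,6], [2,5,7], [3,4,5], [4,5,7], [4,6,7]

so the chain groups are C_0 ≅ Z^7, C_1 ≅ Z^18, C_2 ≅ Z^12.

The boundary map ∂_1: C_1 → C_0 is given by ∂[p,q] = [q] − [p]. For instance
  ∂[4,5] = [5] − [4].
As a 7×18 matrix over Z this has rank 6, with invariant factors (1,1,1,1,1,1).

∂_2: C_2 → C_1 acts by ∂[p,q,r] = [q,r] − [p,r] + [p,q]. For instance
  ∂[2,4,6] = [4,6] − [2,6] + [2,4],
  ∂[1,2,7] = [2,7] − [1,7] + [1,2].
As a 18×12 matrix over Z this has rank 12, with invariant factors (1,1,1,1,1,1,1,1,1,1,1,2).

Now H_k = ker ∂_k / im ∂_{k+1}, so:

  H_1: rank ker ∂_1 − rank ∂_2 = (18 − 6) − 12 = 0, and ∂_2 has invariant factor 2 > 1, so H_1 = Z/2.

(K is a triangulation of the real projective plane RP^2.)

H_1 = Z/2.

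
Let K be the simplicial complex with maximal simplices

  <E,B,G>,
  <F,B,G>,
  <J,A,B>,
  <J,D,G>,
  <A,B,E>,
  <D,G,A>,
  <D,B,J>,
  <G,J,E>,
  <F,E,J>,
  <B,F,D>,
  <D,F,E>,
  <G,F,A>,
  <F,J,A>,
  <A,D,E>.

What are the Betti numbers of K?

b_0 = 1, b_1 = 2, b_2 = 1.

K has 7 vertices, 21 edges, 14 triangles.
rank ∂_0 = 0, rank ∂_1 = 6 ⇒ b_0 = 7 − 0 − 6 = 1; all invariant factors of ∂_1 are 1 so no torsion. So H_0 = Z.
rank ∂_1 = 6, rank ∂_2 = 13 ⇒ b_1 = 21 − 6 − 13 = 2; all invariant factors of ∂_2 are 1 so no torsion. So H_1 = Z^2.
rank ∂_2 = 13, rank ∂_3 = 0 ⇒ b_2 = 14 − 13 − 0 = 1. So H_2 = Z.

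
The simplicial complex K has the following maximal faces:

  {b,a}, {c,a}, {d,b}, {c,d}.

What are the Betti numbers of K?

b_0 = 1, b_1 = 1.

Fix the vertex order a < b < c < d and write every simplex with vertices in increasing order. Then dim K = 1 and the simplices of K are:

  0-simplices (4): a, b, c, d
  1-simplices (4): ab, ac, bd, cd

so the chain groups are C_0 ≅ Z^4, C_1 ≅ Z^4.

Boundary ∂_1: C_1 → C_0 is given by ∂[p,q] = [q] − [p].
This gives a 4×4 integer matrix of rank 3; reducing to Smith normal form yields diagonal entries (1,1,1).

Now H_k = ker ∂_k / im ∂_{k+1}, so:

  H_0: rank C_0 − rank ∂_1 = 4 − 3 = 1, and the invariant factors of ∂_1 are all 1, so H_0 ≅ Z.
  H_1: rank ker ∂_1 − rank ∂_2 = (4 − 3) − 0 = 1, and there is no ∂_2, so H_1 ≅ Z.

Hence the Betti numbers are b_0 = 1, b_1 = 1.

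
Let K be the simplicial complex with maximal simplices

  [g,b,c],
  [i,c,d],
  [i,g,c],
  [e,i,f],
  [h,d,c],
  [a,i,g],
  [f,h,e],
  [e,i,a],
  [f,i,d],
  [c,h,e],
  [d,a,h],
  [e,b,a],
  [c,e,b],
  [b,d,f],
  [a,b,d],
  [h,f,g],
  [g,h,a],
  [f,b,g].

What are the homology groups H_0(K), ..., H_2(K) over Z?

H_0 ≅ Z,  H_1 ≅ Z^2,  H_2 ≅ Z.

K has 9 vertices, 27 edges, 18 triangles.
rank ∂_0 = 0, rank ∂_1 = 8 ⇒ b_0 = 9 − 0 − 8 = 1; all invariant factors of ∂_1 are 1 so no torsion. So H_0 = Z.
rank ∂_1 = 8, rank ∂_2 = 17 ⇒ b_1 = 27 − 8 − 17 = 2; all invariant factors of ∂_2 are 1 so no torsion. So H_1 = Z^2.
rank ∂_2 = 17, rank ∂_3 = 0 ⇒ b_2 = 18 − 17 − 0 = 1. So H_2 = Z.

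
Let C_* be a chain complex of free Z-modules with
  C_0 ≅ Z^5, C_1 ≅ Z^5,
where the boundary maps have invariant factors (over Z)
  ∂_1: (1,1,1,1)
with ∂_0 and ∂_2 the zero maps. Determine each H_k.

H_0 = Z,  H_1 = Z.

H_0: b_0 = 5 − 0 − 4 = 1; torsion from ∂_1 factors > 1: none. So H_0 = Z.
H_1: b_1 = 5 − 4 − 0 = 1; torsion from ∂_2 factors > 1: none. So H_1 = Z.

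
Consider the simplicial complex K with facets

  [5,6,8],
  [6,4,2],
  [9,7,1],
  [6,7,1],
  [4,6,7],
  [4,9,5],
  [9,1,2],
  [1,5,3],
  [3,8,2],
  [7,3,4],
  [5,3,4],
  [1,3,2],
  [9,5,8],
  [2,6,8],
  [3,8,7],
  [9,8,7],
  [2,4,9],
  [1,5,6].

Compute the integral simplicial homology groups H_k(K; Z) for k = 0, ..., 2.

H_0 = Z,  H_1 = Z^2,  H_2 = Z.

We work with the vertex ordering 1 < 2 < 3 < 4 < 5 < 6 < 7 < 8 < 9. The simplices of K, each written with vertices in increasing order, are:

  0-simplices (9): [1], [2], [3], [4], [5], [6], [7], [8], [9]
  1-simplices (27): (27 of them)
  2-simplices (18): [1,2,3], [1,2,9], [1,3,5], [1,5,6], [1,6,7], [1,7,9], [2,3,8], [2,4,6], [2,4,9], [2,6,8], [3,4,5], [3,4,7], [3,7,8], [4,5,9], [4,6,7], [5,6,8], [5,8,9], [7,8,9]

Hence C_0 ≅ Z^9, C_1 ≅ Z^27, C_2 ≅ Z^18.

Boundary ∂_1: C_1 → C_0 is given by ∂[p,q] = [q] − [p]. For instance
  ∂[5,8] = [8] − [5].
The 9×27 boundary matrix has rank 8 and Smith normal form diag(1,1,1,1,1,1,1,1).

Boundary ∂_2: C_2 → C_1 sends each 2-simplex [p,q,r] to [q,r] − [p,r] + [p,q]. For instance
  ∂[1,7,9] = [7,9] − [1,9] + [1,7],
  ∂[2,4,9] = [4,9] − [2,9] + [2,4].
This gives a 27×18 integer matrix of rank 17; reducing to Smith normal form yields diagonal entries (1,1,1,1,1,1,1,1,1,1,1,1,1,1,1,1,1).

From H_k ≅ ker(∂_k) / im(∂_{k+1}) we obtain:

  H_0: rank C_0 − rank ∂_1 = 9 − 8 = 1, and the invariant factors of ∂_1 are all 1, so H_0 = Z.
  H_1: rank ker ∂_1 − rank ∂_2 = (27 − 8) − 17 = 2, and the invariant factors of ∂_2 are all 1, so H_1 = Z^2.
  H_2: rank ker ∂_2 − rank ∂_3 = (18 − 17) − 0 = 1, and there is no ∂_3, so H_2 = Z.

(K is a triangulation of the torus T^2.)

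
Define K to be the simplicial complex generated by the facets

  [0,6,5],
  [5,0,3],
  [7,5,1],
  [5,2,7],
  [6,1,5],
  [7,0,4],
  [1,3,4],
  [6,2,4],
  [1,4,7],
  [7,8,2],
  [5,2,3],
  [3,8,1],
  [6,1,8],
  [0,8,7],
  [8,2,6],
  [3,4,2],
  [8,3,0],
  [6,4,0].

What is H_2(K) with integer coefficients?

H_2 = Z.

Take the total order 0 < 1 < 2 < 3 < 4 < 5 < 6 < 7 < 8 on the vertex set. Then K (dimension 2) consists of the simplices:

  0-simplices (9): [0], [1], [2], [3], [4], [5], [6], [7], [8]
  1-simplices (27): (27 of them)
  2-simplices (18): [0,3,5], [0,3,8], [0,4,6], [0,4,7], [0,5,6], [0,7,8], [1,3,4], [1,3,8], [1,4,7], [1,5,6], [1,5,7], [1,6,8], [2,3,4], [2,3,5], [2,4,6], [2,5,7], [2,6,8], [2,7,8]

so the chain groups are C_0 ≅ Z^9, C_1 ≅ Z^27, C_2 ≅ Z^18.

∂_1: C_1 → C_0 maps an edge to its endpoints' difference, ∂[p,q] = q − p.
As a 9×27 matrix over Z this has rank 8, with invariant factors (1,1,1,1,1,1,1,1).

∂_2: C_2 → C_1 maps a triangle to the signed sum of its edges. For instance
  ∂[0,3,5] = [3,5] − [0,5] + [0,3],
  ∂[1,4,7] = [4,7] − [1,7] + [1,4].
The 27×18 boundary matrix has rank 17 and Smith normal form diag(1,1,1,1,1,1,1,1,1,1,1,1,1,1,1,1,1).

From H_k ≅ ker(∂_k) / im(∂_{k+1}) we obtain:

  H_2: rank ker ∂_2 − rank ∂_3 = (18 − 17) − 0 = 1, and there is no ∂_3, so H_2 = Z.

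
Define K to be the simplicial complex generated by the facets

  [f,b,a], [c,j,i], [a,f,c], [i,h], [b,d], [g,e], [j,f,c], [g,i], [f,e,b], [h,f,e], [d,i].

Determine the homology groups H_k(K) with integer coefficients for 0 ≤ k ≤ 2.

H_0 = Z,  H_1 = Z^3,  H_2 = 0.

Fix the vertex order a < b < c < d < e < f < g < h < i < j and write every simplex with vertices in increasing order. Then dim K = 2 and the simplices of K are:

  0-simplices (10): a, b, c, d, e, f, g, h, i, j
  1-simplices (18): ab, ac, af, bd, be, bf, cf, ci, cj, di, ef, eg, eh, fh, fj, gi, hi, ij
  2-simplices (6): abf, acf, bef, cfj, cij, efh

Hence C_0 ≅ Z^10, C_1 ≅ Z^18, C_2 ≅ Z^6.

The boundary map ∂_1: C_1 → C_0 is given by ∂[p,q] = [q] − [p]. For instance
  ∂ij = j − i.
This gives a 10×18 integer matrix of rank 9; reducing to Smith normal form yields diagonal entries (1,1,1,1,1,1,1,1,1).

Boundary ∂_2: C_2 → C_1 acts by ∂[p,q,r] = [q,r] − [p,r] + [p,q]. For instance
  ∂cfj = fj − cj + cf,
  ∂cij = ij − cj + ci.
The 18×6 boundary matrix has rank 6 and Smith normal form diag(1,1,1,1,1,1).

Reading off H_k = ker ∂_k / im ∂_{k+1}:

  H_0: rank C_0 − rank ∂_1 = 10 − 9 = 1, and the invariant factors of ∂_1 are all 1, so H_0 ≅ Z.
  H_1: rank ker ∂_1 − rank ∂_2 = (18 − 9) − 6 = 3, and the invariant factors of ∂_2 are all 1, so H_1 ≅ Z^3.
  H_2: rank ker ∂_2 − rank ∂_3 = (6 − 6) − 0 = 0, and there is no ∂_3, so H_2 ≅ 0.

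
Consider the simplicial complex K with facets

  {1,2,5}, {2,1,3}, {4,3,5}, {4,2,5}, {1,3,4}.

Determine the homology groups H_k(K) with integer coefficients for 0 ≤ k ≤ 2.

Fix the vertex order 1 < 2 < 3 < 4 < 5 and write every simplex with vertices in increasing order. Then dim K = 2 and the simplices of K are:

  0-simplices (5): [1], [2], [3], [4], [5]
  1-simplices (10): [1,2], [1,3], [1,4], [1,5], [2,3], [2,4], [2,5], [3,4], [3,5], [4,5]
  2-simplices (5): [1,2,3], [1,2,5], [1,3,4], [2,4,5], [3,4,5]

giving chain groups C_0 ≅ Z^5, C_1 ≅ Z^10, C_2 ≅ Z^5.

The boundary map ∂_1: C_1 → C_0 maps an edge to its endpoints' difference, ∂[p,q] = q − p. For instance
  ∂[3,4] = [4] − [3].
The resulting 5×10 matrix has rank 4, and its Smith normal form has invariant factors (1,1,1,1).

∂_2: C_2 → C_1 maps a triangle to the signed sum of its edges. For instance
  ∂[1,2,3] = [2,3] − [1,3] + [1,2],
  ∂[1,3,4] = [3,4] − [1,4] + [1,3].
The resulting 10×5 matrix has rank 5, and its Smith normal form has invariant factors (1,1,1,1,1).

Now H_k = ker ∂_k / im ∂_{k+1}, so:

  H_0: rank C_0 − rank ∂_1 = 5 − 4 = 1, and the invariant factors of ∂_1 are all 1, so H_0 ≅ Z.
  H_1: rank ker ∂_1 − rank ∂_2 = (10 − 4) − 5 = 1, and the invariant factors of ∂_2 are all 1, so H_1 ≅ Z.
  H_2: rank ker ∂_2 − rank ∂_3 = (5 − 5) − 0 = 0, and there is no ∂_3, so H_2 ≅ 0.

As a check, the Euler characteristic is 5 − 10 + 5 = 0, which agrees with 1 − 1 + 0 = 0.

H_0 = Z,  H_1 = Z,  H_2 = 0.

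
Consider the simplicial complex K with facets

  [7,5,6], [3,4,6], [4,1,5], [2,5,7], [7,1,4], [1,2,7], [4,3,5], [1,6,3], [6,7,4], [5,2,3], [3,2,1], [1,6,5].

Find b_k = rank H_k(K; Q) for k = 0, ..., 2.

Order the vertices as 1 < 2 < 3 < 4 < 5 < 6 < 7. Listing each simplex with vertices in this order, K has dimension 2 with simplices:

  0-simplices (7): [1], [2], [3], [4], [5], [6], [7]
  1-simplices (18): [1,2], [1,3], [1,4], [1,5], [1,6], [1,7], [2,3], [2,5], [2,7], [3,4], [3,5], [3,6], [4,5], [4,6], [4,7], [5,6], [5,7], [6,7]
  2-simplices (12): [1,2,3], [1,2,7], [1,3,6], [1,4,5], [1,4,7], [1,5,6], [2,3,5], [2,5,7], [3,4,5], [3,4,6], [4,6,7], [5,6,7]

Hence C_0 ≅ Z^7, C_1 ≅ Z^18, C_2 ≅ Z^12.

The boundary map ∂_1: C_1 → C_0 is given by ∂[p,q] = [q] − [p]. For instance
  ∂[1,7] = [7] − [1].
This gives a 7×18 integer matrix of rank 6; reducing to Smith normal form yields diagonal entries (1,1,1,1,1,1).

Boundary ∂_2: C_2 → C_1 acts by ∂[p,q,r] = [q,r] − [p,r] + [p,q]. For instance
  ∂[1,4,5] = [4,5] − [1,5] + [1,4],
  ∂[2,3,5] = [3,5] − [2,5] + [2,3].
As a 18×12 matrix over Z this has rank 12, with invariant factors (1,1,1,1,1,1,1,1,1,1,1,2).

Now H_k = ker ∂_k / im ∂_{k+1}, so:

  H_0: rank C_0 − rank ∂_1 = 7 − 6 = 1, and the invariant factors of ∂_1 are all 1, so H_0 = Z.
  H_1: rank ker ∂_1 − rank ∂_2 = (18 − 6) − 12 = 0, and ∂_2 has invariant factor 2 > 1, so H_1 = Z/2.
  H_2: rank ker ∂_2 − rank ∂_3 = (12 − 12) − 0 = 0, and there is no ∂_3, so H_2 = 0.

As a check, the Euler characteristic is 7 − 18 + 12 = 1, which agrees with 1 − 0 + 0 = 1.

Hence the Betti numbers are b_0 = 1, b_1 = 0, b_2 = 0.

b_0 = 1, b_1 = 0, b_2 = 0.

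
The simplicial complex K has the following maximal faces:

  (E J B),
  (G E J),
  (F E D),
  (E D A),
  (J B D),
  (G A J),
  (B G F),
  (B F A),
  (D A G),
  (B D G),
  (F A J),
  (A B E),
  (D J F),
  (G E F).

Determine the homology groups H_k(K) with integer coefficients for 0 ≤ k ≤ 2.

Fix the vertex order A < B < D < E < F < G < J and write every simplex with vertices in increasing order. Then dim K = 2 and the simplices of K are:

  0-simplices (7): A, B, D, E, F, G, J
  1-simplices (21): AB, AD, AE, AF, AG, AJ, BD, BE, BF, BG, BJ, DE, DF, DG, DJ, EF, EG, EJ, FG, FJ, GJ
  2-simplices (14): ABE, ABF, ADE, ADG, AFJ, AGJ, BDG, BDJ, BEJ, BFG, DEF, DFJ, EFG, EGJ

so the chain groups are C_0 ≅ Z^7, C_1 ≅ Z^21, C_2 ≅ Z^14.

Boundary ∂_1: C_1 → C_0 sends each edge [p,q] (with p < q) to q − p.
The resulting 7×21 matrix has rank 6, and its Smith normal form has invariant factors (1,1,1,1,1,1).

Boundary ∂_2: C_2 → C_1 acts by ∂[p,q,r] = [q,r] − [p,r] + [p,q]. For instance
  ∂ABE = BE − AE + AB,
  ∂BEJ = EJ − BJ + BE.
The resulting 21×14 matrix has rank 13, and its Smith normal form has invariant factors (1,1,1,1,1,1,1,1,1,1,1,1,1).

Reading off H_k = ker ∂_k / im ∂_{k+1}:

  H_0: rank C_0 − rank ∂_1 = 7 − 6 = 1, and the invariant factors of ∂_1 are all 1, so H_0 ≅ Z.
  H_1: rank ker ∂_1 − rank ∂_2 = (21 − 6) − 13 = 2, and the invariant factors of ∂_2 are all 1, so H_1 ≅ Z^2.
  H_2: rank ker ∂_2 − rank ∂_3 = (14 − 13) − 0 = 1, and there is no ∂_3, so H_2 ≅ Z.

H_0 = Z,  H_1 = Z^2,  H_2 = Z.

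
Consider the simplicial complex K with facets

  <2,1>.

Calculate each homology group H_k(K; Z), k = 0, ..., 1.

H_0 ≅ Z,  H_1 = 0.

We work with the vertex ordering 1 < 2. The simplices of K, each written with vertices in increasing order, are:

  0-simplices (2): [1], [2]
  1-simplices (1): [1,2]

giving chain groups C_0 ≅ Z^2, C_1 ≅ Z^1.

Boundary ∂_1: C_1 → C_0 sends each edge [p,q] (with p < q) to q − p. For instance
  ∂[1,2] = [2] − [1].
As a 2×1 matrix over Z this has rank 1, with invariant factors (1).

Computing H_k = (kernel of ∂_k) / (image of ∂_{k+1}):

  H_0: rank C_0 − rank ∂_1 = 2 − 1 = 1, and the invariant factors of ∂_1 are all 1, so H_0 = Z.
  H_1: rank ker ∂_1 − rank ∂_2 = (1 − 1) − 0 = 0, and there is no ∂_2, so H_1 = 0.

(K is a triangulation of the 1-simplex.)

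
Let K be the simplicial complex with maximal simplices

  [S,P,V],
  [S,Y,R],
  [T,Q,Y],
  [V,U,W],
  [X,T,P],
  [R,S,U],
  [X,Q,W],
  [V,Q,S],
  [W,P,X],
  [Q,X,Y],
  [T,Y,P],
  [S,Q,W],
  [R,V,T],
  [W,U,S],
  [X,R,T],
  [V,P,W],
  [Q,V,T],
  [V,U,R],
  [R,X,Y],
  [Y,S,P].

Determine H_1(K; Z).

H_1 ≅ Z × Z/2.

K has 10 vertices, 30 edges, 20 triangles.
rank ∂_1 = 9, rank ∂_2 = 20 ⇒ b_1 = 30 − 9 − 20 = 1; ∂_2 has invariant factor(s) [2] giving torsion. So H_1 ≅ Z × Z/2.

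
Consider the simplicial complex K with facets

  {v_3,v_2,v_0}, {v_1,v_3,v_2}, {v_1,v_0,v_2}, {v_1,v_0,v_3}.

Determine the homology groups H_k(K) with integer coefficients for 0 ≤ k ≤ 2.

Fix the vertex order v_0 < v_1 < v_2 < v_3 and write every simplex with vertices in increasing order. Then dim K = 2 and the simplices of K are:

  0-simplices (4): [v_0], [v_1], [v_2], [v_3]
  1-simplices (6): [v_0,v_1], [v_0,v_2], [v_0,v_3], [v_1,v_2], [v_1,v_3], [v_2,v_3]
  2-simplices (4): [v_0,v_1,v_2], [v_0,v_1,v_3], [v_0,v_2,v_3], [v_1,v_2,v_3]

giving chain groups C_0 ≅ Z^4, C_1 ≅ Z^6, C_2 ≅ Z^4.

Boundary ∂_1: C_1 → C_0 is given by ∂[p,q] = [q] − [p]. For instance
  ∂[v_0,v_2] = [v_2] − [v_0].
This gives a 4×6 integer matrix of rank 3; reducing to Smith normal form yields diagonal entries (1,1,1).

The boundary map ∂_2: C_2 → C_1 maps a triangle to the signed sum of its edges. For instance
  ∂[v_0,v_2,v_3] = [v_2,v_3] − [v_0,v_3] + [v_0,v_2],
  ∂[v_1,v_2,v_3] = [v_2,v_3] − [v_1,v_3] + [v_1,v_2].
As a 6×4 matrix over Z this has rank 3, with invariant factors (1,1,1).

Reading off H_k = ker ∂_k / im ∂_{k+1}:

  H_0: rank C_0 − rank ∂_1 = 4 − 3 = 1, and the invariant factors of ∂_1 are all 1, so H_0 ≅ Z.
  H_1: rank ker ∂_1 − rank ∂_2 = (6 − 3) − 3 = 0, and the invariant factors of ∂_2 are all 1, so H_1 ≅ 0.
  H_2: rank ker ∂_2 − rank ∂_3 = (4 − 3) − 0 = 1, and there is no ∂_3, so H_2 ≅ Z.

As a check, the Euler characteristic is 4 − 6 + 4 = 2, which agrees with 1 − 0 + 1 = 2.

H_0 ≅ Z,  H_1 = 0,  H_2 ≅ Z.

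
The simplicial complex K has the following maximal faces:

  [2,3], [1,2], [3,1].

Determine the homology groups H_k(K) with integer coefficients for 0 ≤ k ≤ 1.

Take the total order 1 < 2 < 3 on the vertex set. Then K (dimension 1) consists of the simplices:

  0-simplices (3): [1], [2], [3]
  1-simplices (3): [1,2], [1,3], [2,3]

so the chain groups are C_0 ≅ Z^3, C_1 ≅ Z^3.

Boundary ∂_1: C_1 → C_0 is given by ∂[p,q] = [q] − [p]. For instance
  ∂[1,3] = [3] − [1].
This gives a 3×3 integer matrix of rank 2; reducing to Smith normal form yields diagonal entries (1,1).

Computing H_k = (kernel of ∂_k) / (image of ∂_{k+1}):

  H_0: rank C_0 − rank ∂_1 = 3 − 2 = 1, and the invariant factors of ∂_1 are all 1, so H_0 ≅ Z.
  H_1: rank ker ∂_1 − rank ∂_2 = (3 − 2) − 0 = 1, and there is no ∂_2, so H_1 ≅ Z.

H_0 = Z,  H_1 = Z.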